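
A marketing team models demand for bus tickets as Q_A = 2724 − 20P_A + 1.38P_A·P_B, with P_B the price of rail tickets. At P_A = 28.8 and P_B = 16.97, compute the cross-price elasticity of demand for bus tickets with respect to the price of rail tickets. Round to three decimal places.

At P_A = 28.8 and P_B = 16.97: Q_A = 2822.456.
∂Q_A/∂P_B = 1.38P_A = 1.38(28.8) = 39.7440.
ε = (∂Q_A/∂P_B)(P_B/Q_A) = 39.7440 × (16.97/2822.456) ≈ 0.239.

0.239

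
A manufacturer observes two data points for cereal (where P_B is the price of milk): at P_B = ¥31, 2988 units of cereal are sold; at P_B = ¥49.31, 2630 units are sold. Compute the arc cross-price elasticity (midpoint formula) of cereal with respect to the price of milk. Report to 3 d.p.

ΔQ_A = 2630 − 2988 = -358; ΔP_B = 49.31 − 31 = 18.31.
Midpoints: Q̄_A = 2809.0, P̄_B = 40.16.
ε = (ΔQ_A/Q̄_A)/(ΔP_B/P̄_B) = (-358/2809.0)/(18.31/40.16) ≈ -0.280.
ε < 0: cereal and milk are complements.

-0.280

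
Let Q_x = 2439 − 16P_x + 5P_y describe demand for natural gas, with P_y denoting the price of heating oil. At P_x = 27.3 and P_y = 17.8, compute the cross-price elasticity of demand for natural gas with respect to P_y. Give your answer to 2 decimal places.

At P_x = 27.3 and P_y = 17.8: Q_x = 2091.2.
∂Q_x/∂P_y = 5.
ε = (∂Q_x/∂P_y)(P_y/Q_x) = 5 × (17.8/2091.2) ≈ 0.04.
Since ε > 0, natural gas and heating oil are substitutes.

0.04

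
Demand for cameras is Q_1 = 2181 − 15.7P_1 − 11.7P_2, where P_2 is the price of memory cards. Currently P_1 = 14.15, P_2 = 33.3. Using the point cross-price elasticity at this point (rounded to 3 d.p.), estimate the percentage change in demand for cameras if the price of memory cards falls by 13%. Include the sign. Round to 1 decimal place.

3.2%

At P_1 = 14.15, P_2 = 33.3: Q_1 = 1569.235.
∂Q_1/∂P_2 = -11.7.
ε = (∂Q_1/∂P_2)(P_2/Q_1) = -11.7000 × 33.3/1569.235 ≈ -0.248.
%ΔQ_1 ≈ ε × %ΔP_2 = -0.248 × (-13%) = 3.2%.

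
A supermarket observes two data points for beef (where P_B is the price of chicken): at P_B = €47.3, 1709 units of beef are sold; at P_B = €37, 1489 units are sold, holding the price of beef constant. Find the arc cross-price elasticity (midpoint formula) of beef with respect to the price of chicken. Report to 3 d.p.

0.563

ΔQ_A = 1489 − 1709 = -220; ΔP_B = 37 − 47.3 = -10.3.
Midpoints: Q̄_A = 1599.0, P̄_B = 42.15.
ε = (ΔQ_A/Q̄_A)/(ΔP_B/P̄_B) = (-220/1599.0)/(-10.3/42.15) ≈ 0.563.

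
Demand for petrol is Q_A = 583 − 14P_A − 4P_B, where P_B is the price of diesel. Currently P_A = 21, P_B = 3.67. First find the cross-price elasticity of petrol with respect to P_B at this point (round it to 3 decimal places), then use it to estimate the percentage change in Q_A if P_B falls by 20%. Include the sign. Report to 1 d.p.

1.1%

At P_A = 21, P_B = 3.67: Q_A = 274.32.
∂Q_A/∂P_B = -4.
ε = (∂Q_A/∂P_B)(P_B/Q_A) = -4.0000 × 3.67/274.32 ≈ -0.054.
%ΔQ_A ≈ ε × %ΔP_B = -0.054 × (-20%) = 1.1%.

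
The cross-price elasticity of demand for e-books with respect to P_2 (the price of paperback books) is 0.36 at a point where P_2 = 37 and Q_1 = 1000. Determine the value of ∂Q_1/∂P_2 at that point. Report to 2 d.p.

9.73

ε = (∂Q_1/∂P_2)·(P_2/Q_1) ⇒ ∂Q_1/∂P_2 = ε·Q_1/P_2 = 0.36 × 1000/37 ≈ 9.73.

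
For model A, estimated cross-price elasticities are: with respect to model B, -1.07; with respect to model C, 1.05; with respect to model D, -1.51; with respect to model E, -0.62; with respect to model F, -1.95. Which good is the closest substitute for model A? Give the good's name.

Substitutes have ε > 0. Among the positive values, 1.05 (model C) is largest.

model C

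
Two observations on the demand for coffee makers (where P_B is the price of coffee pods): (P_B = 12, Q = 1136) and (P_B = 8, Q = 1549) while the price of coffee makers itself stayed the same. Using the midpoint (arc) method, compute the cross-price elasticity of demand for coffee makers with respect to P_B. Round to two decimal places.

-0.77

ΔQ_A = 1549 − 1136 = 413; ΔP_B = 8 − 12 = -4.
Midpoints: Q̄_A = 1342.5, P̄_B = 10.00.
ε = (ΔQ_A/Q̄_A)/(ΔP_B/P̄_B) = (413/1342.5)/(-4/10.00) ≈ -0.77.
ε < 0: coffee makers and coffee pods are complements.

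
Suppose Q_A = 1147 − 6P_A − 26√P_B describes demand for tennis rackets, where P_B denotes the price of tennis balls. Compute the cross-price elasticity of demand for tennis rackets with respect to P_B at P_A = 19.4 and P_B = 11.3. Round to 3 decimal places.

At P_A = 19.4 and P_B = 11.3: Q_A = 943.200.
∂Q_A/∂P_B = -26/(2√P_B) = -26/(2√11.3) = -3.8673.
ε = (∂Q_A/∂P_B)(P_B/Q_A) = -3.8673 × (11.3/943.200) ≈ -0.046.

-0.046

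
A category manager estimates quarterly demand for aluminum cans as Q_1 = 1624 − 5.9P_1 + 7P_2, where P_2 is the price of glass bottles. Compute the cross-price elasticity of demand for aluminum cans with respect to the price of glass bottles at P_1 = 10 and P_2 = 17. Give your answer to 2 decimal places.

0.07

At P_1 = 10 and P_2 = 17: Q_1 = 1684.
∂Q_1/∂P_2 = 7.
ε = (∂Q_1/∂P_2)(P_2/Q_1) = 7 × (17/1684) ≈ 0.07.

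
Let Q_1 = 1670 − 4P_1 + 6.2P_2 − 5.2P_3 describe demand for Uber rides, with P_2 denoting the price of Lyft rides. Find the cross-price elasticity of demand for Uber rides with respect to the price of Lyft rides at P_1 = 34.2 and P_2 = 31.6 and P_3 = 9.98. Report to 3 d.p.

0.117

At P_1 = 34.2 and P_2 = 31.6 and P_3 = 9.98: Q_1 = 1677.224.
∂Q_1/∂P_2 = 6.2.
ε = (∂Q_1/∂P_2)(P_2/Q_1) = 6.2 × (31.6/1677.224) ≈ 0.117.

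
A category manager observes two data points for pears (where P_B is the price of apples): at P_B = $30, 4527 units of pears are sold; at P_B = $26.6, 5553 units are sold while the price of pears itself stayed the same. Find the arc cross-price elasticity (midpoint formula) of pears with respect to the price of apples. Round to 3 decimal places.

-1.694

ΔQ_A = 5553 − 4527 = 1026; ΔP_B = 26.6 − 30 = -3.4.
Midpoints: Q̄_A = 5040.0, P̄_B = 28.30.
ε = (ΔQ_A/Q̄_A)/(ΔP_B/P̄_B) = (1026/5040.0)/(-3.4/28.30) ≈ -1.694.
ε < 0: pears and apples are complements.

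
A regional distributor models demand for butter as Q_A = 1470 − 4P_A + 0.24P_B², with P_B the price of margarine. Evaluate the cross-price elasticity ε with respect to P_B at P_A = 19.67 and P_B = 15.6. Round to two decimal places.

At P_A = 19.67 and P_B = 15.6: Q_A = 1449.726.
∂Q_A/∂P_B = 0.48P_B = 0.48(15.6) = 7.4880.
ε = (∂Q_A/∂P_B)(P_B/Q_A) = 7.4880 × (15.6/1449.726) ≈ 0.08.
ε > 0: substitutes.

0.08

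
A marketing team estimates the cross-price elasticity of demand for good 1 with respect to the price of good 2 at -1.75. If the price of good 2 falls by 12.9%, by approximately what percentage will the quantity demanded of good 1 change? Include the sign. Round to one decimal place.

22.6%

%ΔQ ≈ ε × %ΔP of good 2 = -1.75 × (-12.9%) = 22.6%.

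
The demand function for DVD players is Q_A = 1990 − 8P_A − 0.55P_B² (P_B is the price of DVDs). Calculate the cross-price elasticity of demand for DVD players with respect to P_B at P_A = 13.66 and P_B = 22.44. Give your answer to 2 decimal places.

-0.35

At P_A = 13.66 and P_B = 22.44: Q_A = 1603.766.
∂Q_A/∂P_B = -1.1P_B = -1.1(22.44) = -24.6840.
ε = (∂Q_A/∂P_B)(P_B/Q_A) = -24.6840 × (22.44/1603.766) ≈ -0.35.
ε < 0: complements.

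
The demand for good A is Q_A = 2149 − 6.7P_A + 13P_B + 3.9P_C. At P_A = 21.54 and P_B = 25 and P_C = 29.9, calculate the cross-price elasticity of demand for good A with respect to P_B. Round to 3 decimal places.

0.133

At P_A = 21.54 and P_B = 25 and P_C = 29.9: Q_A = 2446.292.
∂Q_A/∂P_B = 13.
ε = (∂Q_A/∂P_B)(P_B/Q_A) = 13 × (25/2446.292) ≈ 0.133.
Since ε > 0, good A and good B are substitutes.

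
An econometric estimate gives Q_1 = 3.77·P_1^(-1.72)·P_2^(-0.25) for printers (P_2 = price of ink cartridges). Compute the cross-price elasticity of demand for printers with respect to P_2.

In a log-linear (constant-elasticity) demand function, the coefficient on the exponent of P_2 is the cross-price elasticity.
ε = -0.25. Negative, so printers and ink cartridges are complements.

-0.25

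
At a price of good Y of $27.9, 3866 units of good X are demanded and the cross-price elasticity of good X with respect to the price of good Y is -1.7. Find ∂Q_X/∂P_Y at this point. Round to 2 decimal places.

ε = (∂Q_X/∂P_Y)·(P_Y/Q_X) ⇒ ∂Q_X/∂P_Y = ε·Q_X/P_Y = -1.7 × 3866/27.9 ≈ -235.56.

-235.56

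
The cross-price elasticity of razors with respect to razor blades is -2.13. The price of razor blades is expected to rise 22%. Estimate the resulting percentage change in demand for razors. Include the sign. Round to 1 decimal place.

%ΔQ ≈ ε × %ΔP of razor blades = -2.13 × (22%) = -46.9%.

-46.9%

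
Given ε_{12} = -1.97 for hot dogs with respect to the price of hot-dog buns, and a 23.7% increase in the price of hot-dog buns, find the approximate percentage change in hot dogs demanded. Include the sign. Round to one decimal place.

%ΔQ ≈ ε × %ΔP of hot-dog buns = -1.97 × (23.7%) = -46.7%.
Demand for hot dogs falls by about 46.7%.

-46.7%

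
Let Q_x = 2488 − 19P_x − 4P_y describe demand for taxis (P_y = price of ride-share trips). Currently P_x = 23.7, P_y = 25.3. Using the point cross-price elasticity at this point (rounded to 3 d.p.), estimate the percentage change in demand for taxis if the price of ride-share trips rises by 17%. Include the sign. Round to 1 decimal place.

-0.9%

At P_x = 23.7, P_y = 25.3: Q_x = 1936.5.
∂Q_x/∂P_y = -4.
ε = (∂Q_x/∂P_y)(P_y/Q_x) = -4.0000 × 25.3/1936.5 ≈ -0.052.
%ΔQ_x ≈ ε × %ΔP_y = -0.052 × (17%) = -0.9%.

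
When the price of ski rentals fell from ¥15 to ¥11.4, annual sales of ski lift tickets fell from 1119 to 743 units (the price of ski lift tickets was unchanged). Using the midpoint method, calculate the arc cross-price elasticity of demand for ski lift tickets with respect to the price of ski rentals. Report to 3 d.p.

1.481

ΔQ_A = 743 − 1119 = -376; ΔP_B = 11.4 − 15 = -3.6.
Midpoints: Q̄_A = 931.0, P̄_B = 13.20.
ε = (ΔQ_A/Q̄_A)/(ΔP_B/P̄_B) = (-376/931.0)/(-3.6/13.20) ≈ 1.481.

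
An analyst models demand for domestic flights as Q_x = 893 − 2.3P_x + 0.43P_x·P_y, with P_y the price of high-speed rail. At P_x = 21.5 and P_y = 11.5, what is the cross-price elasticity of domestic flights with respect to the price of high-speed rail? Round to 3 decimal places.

At P_x = 21.5 and P_y = 11.5: Q_x = 949.867.
∂Q_x/∂P_y = 0.43P_x = 0.43(21.5) = 9.2450.
ε = (∂Q_x/∂P_y)(P_y/Q_x) = 9.2450 × (11.5/949.867) ≈ 0.112.

0.112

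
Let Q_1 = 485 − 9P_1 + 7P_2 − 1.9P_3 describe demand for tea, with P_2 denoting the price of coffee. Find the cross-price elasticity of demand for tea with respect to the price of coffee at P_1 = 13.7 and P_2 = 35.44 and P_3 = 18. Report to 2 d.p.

0.43

At P_1 = 13.7 and P_2 = 35.44 and P_3 = 18: Q_1 = 575.58.
∂Q_1/∂P_2 = 7.
ε = (∂Q_1/∂P_2)(P_2/Q_1) = 7 × (35.44/575.58) ≈ 0.43.
Since ε > 0, tea and coffee are substitutes.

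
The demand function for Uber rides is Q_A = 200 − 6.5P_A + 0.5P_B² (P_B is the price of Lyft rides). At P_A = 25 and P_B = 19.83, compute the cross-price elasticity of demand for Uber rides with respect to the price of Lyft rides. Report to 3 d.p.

At P_A = 25 and P_B = 19.83: Q_A = 234.114.
∂Q_A/∂P_B = 1P_B = 1(19.83) = 19.8300.
ε = (∂Q_A/∂P_B)(P_B/Q_A) = 19.8300 × (19.83/234.114) ≈ 1.680.
ε > 0: substitutes.

1.680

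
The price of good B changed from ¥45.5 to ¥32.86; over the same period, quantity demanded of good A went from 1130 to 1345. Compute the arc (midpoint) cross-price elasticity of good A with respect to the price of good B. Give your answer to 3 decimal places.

-0.539

ΔQ_A = 1345 − 1130 = 215; ΔP_B = 32.86 − 45.5 = -12.64.
Midpoints: Q̄_A = 1237.5, P̄_B = 39.18.
ε = (ΔQ_A/Q̄_A)/(ΔP_B/P̄_B) = (215/1237.5)/(-12.64/39.18) ≈ -0.539.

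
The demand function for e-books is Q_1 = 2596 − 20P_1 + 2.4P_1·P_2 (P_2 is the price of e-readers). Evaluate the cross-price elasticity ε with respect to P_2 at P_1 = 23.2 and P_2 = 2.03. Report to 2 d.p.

0.05

At P_1 = 23.2 and P_2 = 2.03: Q_1 = 2245.030.
∂Q_1/∂P_2 = 2.4P_1 = 2.4(23.2) = 55.6800.
ε = (∂Q_1/∂P_2)(P_2/Q_1) = 55.6800 × (2.03/2245.030) ≈ 0.05.
ε > 0: substitutes.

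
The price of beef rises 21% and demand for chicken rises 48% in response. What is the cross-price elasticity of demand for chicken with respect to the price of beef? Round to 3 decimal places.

ε = (%ΔQ of chicken) / (%ΔP of beef) = (48%) / (21%) ≈ 2.286.
Positive cross-price elasticity: substitutes.

2.286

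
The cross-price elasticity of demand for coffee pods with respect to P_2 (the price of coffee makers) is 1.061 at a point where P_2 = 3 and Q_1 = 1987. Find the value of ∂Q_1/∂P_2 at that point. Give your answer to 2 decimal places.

ε = (∂Q_1/∂P_2)·(P_2/Q_1) ⇒ ∂Q_1/∂P_2 = ε·Q_1/P_2 = 1.061 × 1987/3 ≈ 702.74.

702.74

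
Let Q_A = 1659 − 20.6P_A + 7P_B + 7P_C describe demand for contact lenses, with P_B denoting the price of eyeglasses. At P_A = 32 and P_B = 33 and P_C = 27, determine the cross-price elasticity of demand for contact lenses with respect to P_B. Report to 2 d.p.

0.16

At P_A = 32 and P_B = 33 and P_C = 27: Q_A = 1419.8.
∂Q_A/∂P_B = 7.
ε = (∂Q_A/∂P_B)(P_B/Q_A) = 7 × (33/1419.8) ≈ 0.16.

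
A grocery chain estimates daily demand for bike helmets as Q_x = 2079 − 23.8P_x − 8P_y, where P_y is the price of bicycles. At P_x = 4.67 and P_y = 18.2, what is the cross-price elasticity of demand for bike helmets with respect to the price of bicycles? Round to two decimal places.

At P_x = 4.67 and P_y = 18.2: Q_x = 1822.254.
∂Q_x/∂P_y = -8.
ε = (∂Q_x/∂P_y)(P_y/Q_x) = -8 × (18.2/1822.254) ≈ -0.08.

-0.08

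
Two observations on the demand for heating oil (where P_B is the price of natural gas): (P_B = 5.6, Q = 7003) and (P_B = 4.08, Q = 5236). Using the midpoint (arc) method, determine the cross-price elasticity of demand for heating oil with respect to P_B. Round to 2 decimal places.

ΔQ_A = 5236 − 7003 = -1767; ΔP_B = 4.08 − 5.6 = -1.52.
Midpoints: Q̄_A = 6119.5, P̄_B = 4.84.
ε = (ΔQ_A/Q̄_A)/(ΔP_B/P̄_B) = (-1767/6119.5)/(-1.52/4.84) ≈ 0.92.

0.92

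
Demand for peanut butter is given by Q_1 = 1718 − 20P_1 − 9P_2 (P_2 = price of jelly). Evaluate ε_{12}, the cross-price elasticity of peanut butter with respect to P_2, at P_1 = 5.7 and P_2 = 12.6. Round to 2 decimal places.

At P_1 = 5.7 and P_2 = 12.6: Q_1 = 1490.6.
∂Q_1/∂P_2 = -9.
ε = (∂Q_1/∂P_2)(P_2/Q_1) = -9 × (12.6/1490.6) ≈ -0.08.
Since ε < 0, peanut butter and jelly are complements.

-0.08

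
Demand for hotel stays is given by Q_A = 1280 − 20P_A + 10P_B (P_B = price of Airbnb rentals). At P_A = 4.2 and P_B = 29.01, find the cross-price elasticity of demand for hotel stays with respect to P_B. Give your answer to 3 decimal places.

0.195

At P_A = 4.2 and P_B = 29.01: Q_A = 1486.1.
∂Q_A/∂P_B = 10.
ε = (∂Q_A/∂P_B)(P_B/Q_A) = 10 × (29.01/1486.1) ≈ 0.195.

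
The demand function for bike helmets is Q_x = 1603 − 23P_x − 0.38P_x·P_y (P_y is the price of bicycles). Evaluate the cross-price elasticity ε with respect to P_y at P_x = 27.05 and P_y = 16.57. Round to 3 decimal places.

At P_x = 27.05 and P_y = 16.57: Q_x = 810.527.
∂Q_x/∂P_y = -0.38P_x = -0.38(27.05) = -10.2790.
ε = (∂Q_x/∂P_y)(P_y/Q_x) = -10.2790 × (16.57/810.527) ≈ -0.210.
ε < 0: complements.

-0.210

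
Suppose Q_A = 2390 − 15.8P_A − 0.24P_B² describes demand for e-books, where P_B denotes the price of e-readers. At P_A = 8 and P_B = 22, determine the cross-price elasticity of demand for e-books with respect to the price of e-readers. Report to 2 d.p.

At P_A = 8 and P_B = 22: Q_A = 2147.44.
∂Q_A/∂P_B = -0.48P_B = -0.48(22) = -10.5600.
ε = (∂Q_A/∂P_B)(P_B/Q_A) = -10.5600 × (22/2147.44) ≈ -0.11.

-0.11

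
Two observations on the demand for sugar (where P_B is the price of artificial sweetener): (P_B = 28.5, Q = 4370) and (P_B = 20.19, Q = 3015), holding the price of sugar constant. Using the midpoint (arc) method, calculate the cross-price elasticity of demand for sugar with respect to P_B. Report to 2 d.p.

1.08

ΔQ_A = 3015 − 4370 = -1355; ΔP_B = 20.19 − 28.5 = -8.31.
Midpoints: Q̄_A = 3692.5, P̄_B = 24.34.
ε = (ΔQ_A/Q̄_A)/(ΔP_B/P̄_B) = (-1355/3692.5)/(-8.31/24.34) ≈ 1.08.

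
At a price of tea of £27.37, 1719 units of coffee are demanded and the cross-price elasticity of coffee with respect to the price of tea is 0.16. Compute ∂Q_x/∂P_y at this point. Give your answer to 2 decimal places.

ε = (∂Q_x/∂P_y)·(P_y/Q_x) ⇒ ∂Q_x/∂P_y = ε·Q_x/P_y = 0.16 × 1719/27.37 ≈ 10.05.

10.05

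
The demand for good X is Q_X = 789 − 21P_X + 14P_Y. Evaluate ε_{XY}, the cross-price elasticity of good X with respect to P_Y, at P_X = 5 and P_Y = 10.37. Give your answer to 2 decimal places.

0.18

At P_X = 5 and P_Y = 10.37: Q_X = 829.18.
∂Q_X/∂P_Y = 14.
ε = (∂Q_X/∂P_Y)(P_Y/Q_X) = 14 × (10.37/829.18) ≈ 0.18.
Since ε > 0, good X and good Y are substitutes.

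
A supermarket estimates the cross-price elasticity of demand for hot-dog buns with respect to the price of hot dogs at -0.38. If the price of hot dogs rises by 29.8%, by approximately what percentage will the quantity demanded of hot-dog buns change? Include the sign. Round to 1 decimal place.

%ΔQ ≈ ε × %ΔP of hot dogs = -0.38 × (29.8%) = -11.3%.

-11.3%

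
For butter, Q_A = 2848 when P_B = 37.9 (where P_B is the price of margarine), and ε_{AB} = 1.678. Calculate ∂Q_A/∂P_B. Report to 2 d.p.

ε = (∂Q_A/∂P_B)·(P_B/Q_A) ⇒ ∂Q_A/∂P_B = ε·Q_A/P_B = 1.678 × 2848/37.9 ≈ 126.09.

126.09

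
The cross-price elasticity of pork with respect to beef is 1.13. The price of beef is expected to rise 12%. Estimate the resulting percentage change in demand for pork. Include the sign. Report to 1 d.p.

13.6%

%ΔQ ≈ ε × %ΔP of beef = 1.13 × (12%) = 13.6%.
Demand for pork rises by about 13.6%.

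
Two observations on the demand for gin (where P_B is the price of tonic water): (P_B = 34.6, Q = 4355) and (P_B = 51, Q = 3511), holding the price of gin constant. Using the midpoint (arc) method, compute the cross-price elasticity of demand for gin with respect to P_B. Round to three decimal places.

ΔQ_A = 3511 − 4355 = -844; ΔP_B = 51 − 34.6 = 16.4.
Midpoints: Q̄_A = 3933.0, P̄_B = 42.80.
ε = (ΔQ_A/Q̄_A)/(ΔP_B/P̄_B) = (-844/3933.0)/(16.4/42.80) ≈ -0.560.

-0.560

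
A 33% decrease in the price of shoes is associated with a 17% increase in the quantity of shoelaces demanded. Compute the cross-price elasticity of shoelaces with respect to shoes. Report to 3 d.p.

ε = (%ΔQ of shoelaces) / (%ΔP of shoes) = (17%) / (-33%) ≈ -0.515.
Negative cross-price elasticity: complements.

-0.515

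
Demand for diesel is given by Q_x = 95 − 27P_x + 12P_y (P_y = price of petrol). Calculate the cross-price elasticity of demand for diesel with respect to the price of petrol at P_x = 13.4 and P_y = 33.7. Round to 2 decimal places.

2.94

At P_x = 13.4 and P_y = 33.7: Q_x = 137.6.
∂Q_x/∂P_y = 12.
ε = (∂Q_x/∂P_y)(P_y/Q_x) = 12 × (33.7/137.6) ≈ 2.94.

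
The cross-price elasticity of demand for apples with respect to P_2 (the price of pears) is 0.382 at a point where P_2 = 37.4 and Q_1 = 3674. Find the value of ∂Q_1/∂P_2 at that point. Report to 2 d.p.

ε = (∂Q_1/∂P_2)·(P_2/Q_1) ⇒ ∂Q_1/∂P_2 = ε·Q_1/P_2 = 0.382 × 3674/37.4 ≈ 37.53.

37.53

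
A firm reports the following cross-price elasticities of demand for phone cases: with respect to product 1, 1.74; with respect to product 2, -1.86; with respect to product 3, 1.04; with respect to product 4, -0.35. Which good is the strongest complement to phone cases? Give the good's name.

Complements have ε < 0. The most negative value is -1.86 (product 2).

product 2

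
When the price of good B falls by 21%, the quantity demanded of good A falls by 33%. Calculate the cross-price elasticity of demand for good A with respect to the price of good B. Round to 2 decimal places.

ε = (%ΔQ of good A) / (%ΔP of good B) = (-33%) / (-21%) ≈ 1.57.

1.57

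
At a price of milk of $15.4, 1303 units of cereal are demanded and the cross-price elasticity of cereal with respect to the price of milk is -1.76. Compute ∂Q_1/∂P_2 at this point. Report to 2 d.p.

ε = (∂Q_1/∂P_2)·(P_2/Q_1) ⇒ ∂Q_1/∂P_2 = ε·Q_1/P_2 = -1.76 × 1303/15.4 ≈ -148.91.

-148.91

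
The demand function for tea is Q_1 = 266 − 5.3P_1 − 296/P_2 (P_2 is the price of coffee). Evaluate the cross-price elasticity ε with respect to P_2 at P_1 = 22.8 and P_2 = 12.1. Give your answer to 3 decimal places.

At P_1 = 22.8 and P_2 = 12.1: Q_1 = 120.697.
∂Q_1/∂P_2 = 296/P_2² = 2.0217.
ε = (∂Q_1/∂P_2)(P_2/Q_1) = 2.0217 × (12.1/120.697) ≈ 0.203.
ε > 0: substitutes.

0.203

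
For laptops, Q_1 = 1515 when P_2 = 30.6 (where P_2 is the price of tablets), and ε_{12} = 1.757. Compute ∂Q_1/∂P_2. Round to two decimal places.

86.99

ε = (∂Q_1/∂P_2)·(P_2/Q_1) ⇒ ∂Q_1/∂P_2 = ε·Q_1/P_2 = 1.757 × 1515/30.6 ≈ 86.99.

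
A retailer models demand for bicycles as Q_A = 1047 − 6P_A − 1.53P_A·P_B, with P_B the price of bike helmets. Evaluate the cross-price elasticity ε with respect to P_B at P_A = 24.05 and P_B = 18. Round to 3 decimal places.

At P_A = 24.05 and P_B = 18: Q_A = 240.363.
∂Q_A/∂P_B = -1.53P_A = -1.53(24.05) = -36.7965.
ε = (∂Q_A/∂P_B)(P_B/Q_A) = -36.7965 × (18/240.363) ≈ -2.756.
ε < 0: complements.

-2.756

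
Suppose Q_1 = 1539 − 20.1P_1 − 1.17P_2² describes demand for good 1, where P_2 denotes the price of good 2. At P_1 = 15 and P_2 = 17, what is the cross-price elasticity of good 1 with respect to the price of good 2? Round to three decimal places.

-0.752

At P_1 = 15 and P_2 = 17: Q_1 = 899.37.
∂Q_1/∂P_2 = -2.34P_2 = -2.34(17) = -39.7800.
ε = (∂Q_1/∂P_2)(P_2/Q_1) = -39.7800 × (17/899.37) ≈ -0.752.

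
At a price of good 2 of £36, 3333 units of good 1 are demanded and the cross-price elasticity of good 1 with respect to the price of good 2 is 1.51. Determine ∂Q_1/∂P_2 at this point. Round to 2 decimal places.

139.80

ε = (∂Q_1/∂P_2)·(P_2/Q_1) ⇒ ∂Q_1/∂P_2 = ε·Q_1/P_2 = 1.51 × 3333/36 ≈ 139.80.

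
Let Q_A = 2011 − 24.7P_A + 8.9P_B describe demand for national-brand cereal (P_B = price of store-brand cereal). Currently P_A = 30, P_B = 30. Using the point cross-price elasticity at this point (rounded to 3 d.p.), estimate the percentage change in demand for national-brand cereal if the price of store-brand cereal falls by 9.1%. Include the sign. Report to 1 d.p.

-1.6%

At P_A = 30, P_B = 30: Q_A = 1537.
∂Q_A/∂P_B = 8.9.
ε = (∂Q_A/∂P_B)(P_B/Q_A) = 8.9000 × 30/1537 ≈ 0.174.
%ΔQ_A ≈ ε × %ΔP_B = 0.174 × (-9.1%) = -1.6%.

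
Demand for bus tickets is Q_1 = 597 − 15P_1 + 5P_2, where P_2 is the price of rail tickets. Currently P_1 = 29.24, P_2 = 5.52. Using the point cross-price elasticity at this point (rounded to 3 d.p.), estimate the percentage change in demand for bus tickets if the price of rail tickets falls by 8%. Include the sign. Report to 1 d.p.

At P_1 = 29.24, P_2 = 5.52: Q_1 = 186.
∂Q_1/∂P_2 = 5.
ε = (∂Q_1/∂P_2)(P_2/Q_1) = 5.0000 × 5.52/186 ≈ 0.148.
%ΔQ_1 ≈ ε × %ΔP_2 = 0.148 × (-8%) = -1.2%.

-1.2%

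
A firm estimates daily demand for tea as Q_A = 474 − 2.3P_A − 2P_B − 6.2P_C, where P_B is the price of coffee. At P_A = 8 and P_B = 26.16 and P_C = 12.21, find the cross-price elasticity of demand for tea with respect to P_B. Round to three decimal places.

At P_A = 8 and P_B = 26.16 and P_C = 12.21: Q_A = 327.578.
∂Q_A/∂P_B = -2.
ε = (∂Q_A/∂P_B)(P_B/Q_A) = -2 × (26.16/327.578) ≈ -0.160.

-0.160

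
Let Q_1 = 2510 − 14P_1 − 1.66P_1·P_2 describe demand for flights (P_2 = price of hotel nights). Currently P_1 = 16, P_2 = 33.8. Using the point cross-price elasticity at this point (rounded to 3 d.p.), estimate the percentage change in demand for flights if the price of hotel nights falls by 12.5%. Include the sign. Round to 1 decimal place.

8.1%

At P_1 = 16, P_2 = 33.8: Q_1 = 1388.272.
∂Q_1/∂P_2 = -1.66P_1 = -26.5600.
ε = (∂Q_1/∂P_2)(P_2/Q_1) = -26.5600 × 33.8/1388.272 ≈ -0.647.
%ΔQ_1 ≈ ε × %ΔP_2 = -0.647 × (-12.5%) = 8.1%.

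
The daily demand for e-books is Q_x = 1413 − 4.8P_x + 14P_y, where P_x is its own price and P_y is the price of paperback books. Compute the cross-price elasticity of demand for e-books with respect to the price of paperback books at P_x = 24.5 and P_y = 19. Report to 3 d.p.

At P_x = 24.5 and P_y = 19: Q_x = 1561.4.
∂Q_x/∂P_y = 14.
ε = (∂Q_x/∂P_y)(P_y/Q_x) = 14 × (19/1561.4) ≈ 0.170.

0.170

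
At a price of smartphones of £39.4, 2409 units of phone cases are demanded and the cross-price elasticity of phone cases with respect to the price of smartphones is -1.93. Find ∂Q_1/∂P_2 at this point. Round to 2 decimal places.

ε = (∂Q_1/∂P_2)·(P_2/Q_1) ⇒ ∂Q_1/∂P_2 = ε·Q_1/P_2 = -1.93 × 2409/39.4 ≈ -118.00.

-118.00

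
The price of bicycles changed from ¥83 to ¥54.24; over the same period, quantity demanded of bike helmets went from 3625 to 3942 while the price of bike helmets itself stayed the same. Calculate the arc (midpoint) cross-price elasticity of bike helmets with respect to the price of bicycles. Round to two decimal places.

-0.20

ΔQ_A = 3942 − 3625 = 317; ΔP_B = 54.24 − 83 = -28.76.
Midpoints: Q̄_A = 3783.5, P̄_B = 68.62.
ε = (ΔQ_A/Q̄_A)/(ΔP_B/P̄_B) = (317/3783.5)/(-28.76/68.62) ≈ -0.20.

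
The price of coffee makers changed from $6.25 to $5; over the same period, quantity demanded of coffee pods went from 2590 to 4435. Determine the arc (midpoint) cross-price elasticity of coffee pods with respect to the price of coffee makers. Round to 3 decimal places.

ΔQ_A = 4435 − 2590 = 1845; ΔP_B = 5 − 6.25 = -1.25.
Midpoints: Q̄_A = 3512.5, P̄_B = 5.62.
ε = (ΔQ_A/Q̄_A)/(ΔP_B/P̄_B) = (1845/3512.5)/(-1.25/5.62) ≈ -2.364.

-2.364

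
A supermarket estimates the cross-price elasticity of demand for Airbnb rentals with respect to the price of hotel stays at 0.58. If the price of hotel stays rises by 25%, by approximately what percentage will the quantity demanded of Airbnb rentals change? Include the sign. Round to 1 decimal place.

%ΔQ ≈ ε × %ΔP of hotel stays = 0.58 × (25%) = 14.5%.

14.5%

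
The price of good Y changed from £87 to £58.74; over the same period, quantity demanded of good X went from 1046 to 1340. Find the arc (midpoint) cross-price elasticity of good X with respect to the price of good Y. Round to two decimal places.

-0.64

ΔQ_X = 1340 − 1046 = 294; ΔP_Y = 58.74 − 87 = -28.26.
Midpoints: Q̄_X = 1193.0, P̄_Y = 72.87.
ε = (ΔQ_X/Q̄_X)/(ΔP_Y/P̄_Y) = (294/1193.0)/(-28.26/72.87) ≈ -0.64.
ε < 0: good X and good Y are complements.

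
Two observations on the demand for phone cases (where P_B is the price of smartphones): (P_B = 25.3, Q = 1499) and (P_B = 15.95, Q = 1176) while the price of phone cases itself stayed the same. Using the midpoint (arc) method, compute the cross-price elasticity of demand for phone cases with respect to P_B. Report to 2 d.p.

0.53

ΔQ_A = 1176 − 1499 = -323; ΔP_B = 15.95 − 25.3 = -9.35.
Midpoints: Q̄_A = 1337.5, P̄_B = 20.62.
ε = (ΔQ_A/Q̄_A)/(ΔP_B/P̄_B) = (-323/1337.5)/(-9.35/20.62) ≈ 0.53.
ε > 0: phone cases and smartphones are substitutes.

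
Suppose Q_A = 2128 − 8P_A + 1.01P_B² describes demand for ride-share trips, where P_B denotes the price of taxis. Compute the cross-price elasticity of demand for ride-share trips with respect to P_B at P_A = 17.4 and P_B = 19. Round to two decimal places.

0.31

At P_A = 17.4 and P_B = 19: Q_A = 2353.41.
∂Q_A/∂P_B = 2.02P_B = 2.02(19) = 38.3800.
ε = (∂Q_A/∂P_B)(P_B/Q_A) = 38.3800 × (19/2353.41) ≈ 0.31.
ε > 0: substitutes.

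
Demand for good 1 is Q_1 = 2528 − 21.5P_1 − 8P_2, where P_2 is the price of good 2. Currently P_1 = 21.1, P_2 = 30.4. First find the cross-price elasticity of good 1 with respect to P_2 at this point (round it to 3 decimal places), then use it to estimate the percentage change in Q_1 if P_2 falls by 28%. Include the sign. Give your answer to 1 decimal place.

At P_1 = 21.1, P_2 = 30.4: Q_1 = 1831.15.
∂Q_1/∂P_2 = -8.
ε = (∂Q_1/∂P_2)(P_2/Q_1) = -8.0000 × 30.4/1831.15 ≈ -0.133.
%ΔQ_1 ≈ ε × %ΔP_2 = -0.133 × (-28%) = 3.7%.

3.7%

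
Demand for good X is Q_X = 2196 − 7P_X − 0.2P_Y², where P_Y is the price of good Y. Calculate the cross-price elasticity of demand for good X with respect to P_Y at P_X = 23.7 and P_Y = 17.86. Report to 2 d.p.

At P_X = 23.7 and P_Y = 17.86: Q_X = 1966.304.
∂Q_X/∂P_Y = -0.4P_Y = -0.4(17.86) = -7.1440.
ε = (∂Q_X/∂P_Y)(P_Y/Q_X) = -7.1440 × (17.86/1966.304) ≈ -0.06.
ε < 0: complements.

-0.06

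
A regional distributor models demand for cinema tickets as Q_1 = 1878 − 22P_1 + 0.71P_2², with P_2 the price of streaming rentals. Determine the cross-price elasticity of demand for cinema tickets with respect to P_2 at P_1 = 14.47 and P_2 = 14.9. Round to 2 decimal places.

At P_1 = 14.47 and P_2 = 14.9: Q_1 = 1717.287.
∂Q_1/∂P_2 = 1.42P_2 = 1.42(14.9) = 21.1580.
ε = (∂Q_1/∂P_2)(P_2/Q_1) = 21.1580 × (14.9/1717.287) ≈ 0.18.

0.18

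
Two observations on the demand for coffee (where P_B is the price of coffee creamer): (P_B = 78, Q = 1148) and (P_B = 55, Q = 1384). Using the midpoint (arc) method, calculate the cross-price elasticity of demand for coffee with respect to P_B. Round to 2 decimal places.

ΔQ_A = 1384 − 1148 = 236; ΔP_B = 55 − 78 = -23.
Midpoints: Q̄_A = 1266.0, P̄_B = 66.50.
ε = (ΔQ_A/Q̄_A)/(ΔP_B/P̄_B) = (236/1266.0)/(-23/66.50) ≈ -0.54.
ε < 0: coffee and coffee creamer are complements.

-0.54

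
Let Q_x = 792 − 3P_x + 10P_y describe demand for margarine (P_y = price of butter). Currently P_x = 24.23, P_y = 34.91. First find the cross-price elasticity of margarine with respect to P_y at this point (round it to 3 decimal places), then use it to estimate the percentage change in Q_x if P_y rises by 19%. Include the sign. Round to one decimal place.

At P_x = 24.23, P_y = 34.91: Q_x = 1068.41.
∂Q_x/∂P_y = 10.
ε = (∂Q_x/∂P_y)(P_y/Q_x) = 10.0000 × 34.91/1068.41 ≈ 0.327.
%ΔQ_x ≈ ε × %ΔP_y = 0.327 × (19%) = 6.2%.

6.2%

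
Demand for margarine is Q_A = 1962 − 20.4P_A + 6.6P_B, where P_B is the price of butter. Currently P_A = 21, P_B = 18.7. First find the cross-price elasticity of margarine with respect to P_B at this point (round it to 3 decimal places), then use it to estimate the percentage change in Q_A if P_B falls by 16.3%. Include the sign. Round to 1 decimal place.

At P_A = 21, P_B = 18.7: Q_A = 1657.02.
∂Q_A/∂P_B = 6.6.
ε = (∂Q_A/∂P_B)(P_B/Q_A) = 6.6000 × 18.7/1657.02 ≈ 0.074.
%ΔQ_A ≈ ε × %ΔP_B = 0.074 × (-16.3%) = -1.2%.

-1.2%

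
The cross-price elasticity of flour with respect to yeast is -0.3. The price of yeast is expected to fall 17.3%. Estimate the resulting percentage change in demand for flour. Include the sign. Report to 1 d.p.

%ΔQ ≈ ε × %ΔP of yeast = -0.3 × (-17.3%) = 5.2%.

5.2%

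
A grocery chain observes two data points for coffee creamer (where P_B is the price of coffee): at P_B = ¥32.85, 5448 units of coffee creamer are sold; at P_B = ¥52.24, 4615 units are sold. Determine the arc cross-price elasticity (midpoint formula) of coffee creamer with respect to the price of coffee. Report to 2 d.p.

-0.36

ΔQ_A = 4615 − 5448 = -833; ΔP_B = 52.24 − 32.85 = 19.39.
Midpoints: Q̄_A = 5031.5, P̄_B = 42.55.
ε = (ΔQ_A/Q̄_A)/(ΔP_B/P̄_B) = (-833/5031.5)/(19.39/42.55) ≈ -0.36.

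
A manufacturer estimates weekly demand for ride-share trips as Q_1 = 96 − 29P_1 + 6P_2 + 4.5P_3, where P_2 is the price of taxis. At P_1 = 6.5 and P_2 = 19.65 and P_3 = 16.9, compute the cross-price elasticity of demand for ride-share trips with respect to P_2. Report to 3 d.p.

1.162

At P_1 = 6.5 and P_2 = 19.65 and P_3 = 16.9: Q_1 = 101.45.
∂Q_1/∂P_2 = 6.
ε = (∂Q_1/∂P_2)(P_2/Q_1) = 6 × (19.65/101.45) ≈ 1.162.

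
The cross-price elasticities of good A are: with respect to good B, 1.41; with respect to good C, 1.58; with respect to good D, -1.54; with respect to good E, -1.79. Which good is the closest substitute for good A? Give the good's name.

good C

Substitutes have ε > 0. Among the positive values, 1.58 (good C) is largest.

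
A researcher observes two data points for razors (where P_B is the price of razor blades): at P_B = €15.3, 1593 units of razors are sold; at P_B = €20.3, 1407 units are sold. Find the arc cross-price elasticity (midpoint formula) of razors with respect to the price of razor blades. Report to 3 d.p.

-0.441

ΔQ_A = 1407 − 1593 = -186; ΔP_B = 20.3 − 15.3 = 5.
Midpoints: Q̄_A = 1500.0, P̄_B = 17.80.
ε = (ΔQ_A/Q̄_A)/(ΔP_B/P̄_B) = (-186/1500.0)/(5/17.80) ≈ -0.441.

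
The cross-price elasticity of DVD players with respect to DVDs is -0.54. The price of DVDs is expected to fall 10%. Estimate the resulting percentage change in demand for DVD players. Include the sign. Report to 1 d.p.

%ΔQ ≈ ε × %ΔP of DVDs = -0.54 × (-10%) = 5.4%.
Demand for DVD players rises by about 5.4%.

5.4%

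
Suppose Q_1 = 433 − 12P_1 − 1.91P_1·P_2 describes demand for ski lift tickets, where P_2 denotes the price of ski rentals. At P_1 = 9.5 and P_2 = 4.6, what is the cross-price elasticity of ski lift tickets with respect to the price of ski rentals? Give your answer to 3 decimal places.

At P_1 = 9.5 and P_2 = 4.6: Q_1 = 235.533.
∂Q_1/∂P_2 = -1.91P_1 = -1.91(9.5) = -18.1450.
ε = (∂Q_1/∂P_2)(P_2/Q_1) = -18.1450 × (4.6/235.533) ≈ -0.354.

-0.354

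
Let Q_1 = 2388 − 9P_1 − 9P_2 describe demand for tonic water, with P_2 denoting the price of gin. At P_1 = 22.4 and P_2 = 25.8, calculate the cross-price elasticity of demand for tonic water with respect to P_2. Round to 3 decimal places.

-0.119

At P_1 = 22.4 and P_2 = 25.8: Q_1 = 1954.2.
∂Q_1/∂P_2 = -9.
ε = (∂Q_1/∂P_2)(P_2/Q_1) = -9 × (25.8/1954.2) ≈ -0.119.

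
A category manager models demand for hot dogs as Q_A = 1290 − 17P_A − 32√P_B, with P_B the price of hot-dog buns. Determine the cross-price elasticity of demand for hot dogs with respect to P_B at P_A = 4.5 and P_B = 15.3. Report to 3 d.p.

-0.058

At P_A = 4.5 and P_B = 15.3: Q_A = 1088.331.
∂Q_A/∂P_B = -32/(2√P_B) = -32/(2√15.3) = -4.0905.
ε = (∂Q_A/∂P_B)(P_B/Q_A) = -4.0905 × (15.3/1088.331) ≈ -0.058.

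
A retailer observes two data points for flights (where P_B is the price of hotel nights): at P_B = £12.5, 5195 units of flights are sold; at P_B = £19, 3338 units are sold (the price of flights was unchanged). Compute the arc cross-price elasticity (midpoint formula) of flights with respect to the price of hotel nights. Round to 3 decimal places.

-1.055

ΔQ_A = 3338 − 5195 = -1857; ΔP_B = 19 − 12.5 = 6.5.
Midpoints: Q̄_A = 4266.5, P̄_B = 15.75.
ε = (ΔQ_A/Q̄_A)/(ΔP_B/P̄_B) = (-1857/4266.5)/(6.5/15.75) ≈ -1.055.
ε < 0: flights and hotel nights are complements.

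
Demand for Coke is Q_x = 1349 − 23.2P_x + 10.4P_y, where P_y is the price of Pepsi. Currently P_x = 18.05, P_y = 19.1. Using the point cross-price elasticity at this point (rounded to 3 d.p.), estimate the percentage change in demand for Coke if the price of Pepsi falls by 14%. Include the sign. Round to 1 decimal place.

-2.5%

At P_x = 18.05, P_y = 19.1: Q_x = 1128.88.
∂Q_x/∂P_y = 10.4.
ε = (∂Q_x/∂P_y)(P_y/Q_x) = 10.4000 × 19.1/1128.88 ≈ 0.176.
%ΔQ_x ≈ ε × %ΔP_y = 0.176 × (-14%) = -2.5%.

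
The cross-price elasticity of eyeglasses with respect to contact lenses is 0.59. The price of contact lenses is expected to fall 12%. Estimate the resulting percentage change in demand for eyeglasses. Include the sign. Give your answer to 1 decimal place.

%ΔQ ≈ ε × %ΔP of contact lenses = 0.59 × (-12%) = -7.1%.
Demand for eyeglasses falls by about 7.1%.

-7.1%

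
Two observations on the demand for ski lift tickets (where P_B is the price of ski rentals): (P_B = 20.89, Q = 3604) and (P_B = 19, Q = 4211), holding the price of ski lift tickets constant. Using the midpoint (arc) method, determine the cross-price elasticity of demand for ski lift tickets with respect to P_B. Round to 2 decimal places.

-1.64

ΔQ_A = 4211 − 3604 = 607; ΔP_B = 19 − 20.89 = -1.89.
Midpoints: Q̄_A = 3907.5, P̄_B = 19.95.
ε = (ΔQ_A/Q̄_A)/(ΔP_B/P̄_B) = (607/3907.5)/(-1.89/19.95) ≈ -1.64.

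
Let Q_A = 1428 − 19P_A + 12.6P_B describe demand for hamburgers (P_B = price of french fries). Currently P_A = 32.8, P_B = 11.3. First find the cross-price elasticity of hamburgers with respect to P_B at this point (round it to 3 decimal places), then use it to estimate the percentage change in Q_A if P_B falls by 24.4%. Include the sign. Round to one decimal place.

-3.7%

At P_A = 32.8, P_B = 11.3: Q_A = 947.18.
∂Q_A/∂P_B = 12.6.
ε = (∂Q_A/∂P_B)(P_B/Q_A) = 12.6000 × 11.3/947.18 ≈ 0.150.
%ΔQ_A ≈ ε × %ΔP_B = 0.150 × (-24.4%) = -3.7%.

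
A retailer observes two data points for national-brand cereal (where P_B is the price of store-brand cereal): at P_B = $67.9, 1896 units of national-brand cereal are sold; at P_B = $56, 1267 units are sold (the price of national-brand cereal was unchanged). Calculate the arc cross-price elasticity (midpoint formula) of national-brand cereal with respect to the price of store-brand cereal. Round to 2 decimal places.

2.07

ΔQ_A = 1267 − 1896 = -629; ΔP_B = 56 − 67.9 = -11.9.
Midpoints: Q̄_A = 1581.5, P̄_B = 61.95.
ε = (ΔQ_A/Q̄_A)/(ΔP_B/P̄_B) = (-629/1581.5)/(-11.9/61.95) ≈ 2.07.
ε > 0: national-brand cereal and store-brand cereal are substitutes.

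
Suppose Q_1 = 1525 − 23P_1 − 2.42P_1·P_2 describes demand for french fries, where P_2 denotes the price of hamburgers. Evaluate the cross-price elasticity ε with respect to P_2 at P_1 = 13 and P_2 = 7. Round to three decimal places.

At P_1 = 13 and P_2 = 7: Q_1 = 1005.78.
∂Q_1/∂P_2 = -2.42P_1 = -2.42(13) = -31.4600.
ε = (∂Q_1/∂P_2)(P_2/Q_1) = -31.4600 × (7/1005.78) ≈ -0.219.
ε < 0: complements.

-0.219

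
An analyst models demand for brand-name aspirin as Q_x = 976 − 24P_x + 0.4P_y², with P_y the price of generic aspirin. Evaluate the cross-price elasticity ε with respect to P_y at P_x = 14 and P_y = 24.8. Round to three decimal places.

At P_x = 14 and P_y = 24.8: Q_x = 886.016.
∂Q_x/∂P_y = 0.8P_y = 0.8(24.8) = 19.8400.
ε = (∂Q_x/∂P_y)(P_y/Q_x) = 19.8400 × (24.8/886.016) ≈ 0.555.
ε > 0: substitutes.

0.555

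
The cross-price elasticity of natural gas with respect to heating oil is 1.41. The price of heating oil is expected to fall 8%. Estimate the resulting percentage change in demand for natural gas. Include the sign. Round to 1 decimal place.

-11.3%

%ΔQ ≈ ε × %ΔP of heating oil = 1.41 × (-8%) = -11.3%.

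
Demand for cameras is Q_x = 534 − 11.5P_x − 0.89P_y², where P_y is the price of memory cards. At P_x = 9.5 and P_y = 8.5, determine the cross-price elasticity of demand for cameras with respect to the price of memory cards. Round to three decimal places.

At P_x = 9.5 and P_y = 8.5: Q_x = 360.447.
∂Q_x/∂P_y = -1.78P_y = -1.78(8.5) = -15.1300.
ε = (∂Q_x/∂P_y)(P_y/Q_x) = -15.1300 × (8.5/360.447) ≈ -0.357.

-0.357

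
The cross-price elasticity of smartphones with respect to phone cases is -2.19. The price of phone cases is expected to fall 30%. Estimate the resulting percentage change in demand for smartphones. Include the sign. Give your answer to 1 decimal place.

%ΔQ ≈ ε × %ΔP of phone cases = -2.19 × (-30%) = 65.7%.

65.7%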